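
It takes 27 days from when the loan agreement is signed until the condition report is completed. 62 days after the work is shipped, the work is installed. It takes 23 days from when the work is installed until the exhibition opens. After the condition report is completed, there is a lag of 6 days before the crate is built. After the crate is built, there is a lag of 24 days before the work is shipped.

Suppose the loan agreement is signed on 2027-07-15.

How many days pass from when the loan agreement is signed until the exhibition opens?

142 days

Causal path: the loan agreement is signed → the condition report is completed → the crate is built → the work is shipped → the work is installed → the exhibition opens.
Total delay along the path: 27 + 6 + 24 + 62 + 23 = 142 days.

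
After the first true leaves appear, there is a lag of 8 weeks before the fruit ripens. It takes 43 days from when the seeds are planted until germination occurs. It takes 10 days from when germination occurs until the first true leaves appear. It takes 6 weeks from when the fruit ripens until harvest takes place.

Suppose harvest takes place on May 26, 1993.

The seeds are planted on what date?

Harvest takes place: May 26, 1993.
The fruit ripens: May 26, 1993 − 6 weeks = Apr 14, 1993.
The first true leaves appear: Apr 14, 1993 − 8 weeks = Feb 17, 1993.
Germination occurs: Feb 17, 1993 − 10 days = Feb 7, 1993.
The seeds are planted: Feb 7, 1993 − 43 days = Dec 26, 1992.

Dec 26, 1992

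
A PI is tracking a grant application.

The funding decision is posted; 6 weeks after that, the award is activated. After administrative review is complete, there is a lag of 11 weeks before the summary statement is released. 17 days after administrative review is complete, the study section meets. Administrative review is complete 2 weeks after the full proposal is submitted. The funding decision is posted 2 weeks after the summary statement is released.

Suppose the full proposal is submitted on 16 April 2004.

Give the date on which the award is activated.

The full proposal is submitted: Apr 16, 2004.
Administrative review is complete: Apr 16, 2004 + 2 weeks = Apr 30, 2004.
The summary statement is released: Apr 30, 2004 + 11 weeks = Jul 16, 2004.
The funding decision is posted: Jul 16, 2004 + 2 weeks = Jul 30, 2004.
The award is activated: Jul 30, 2004 + 6 weeks = Sep 10, 2004.

10 September 2004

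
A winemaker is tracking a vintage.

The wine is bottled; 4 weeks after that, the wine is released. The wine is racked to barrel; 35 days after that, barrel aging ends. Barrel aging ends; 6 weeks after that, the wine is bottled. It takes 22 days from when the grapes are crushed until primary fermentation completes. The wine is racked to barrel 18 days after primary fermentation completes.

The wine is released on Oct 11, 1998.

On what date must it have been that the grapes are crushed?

The wine is released: Oct 11, 1998.
The wine is bottled: Oct 11, 1998 − 4 weeks = Sep 13, 1998.
Barrel aging ends: Sep 13, 1998 − 6 weeks = Aug 2, 1998.
The wine is racked to barrel: Aug 2, 1998 − 35 days = Jun 28, 1998.
Primary fermentation completes: Jun 28, 1998 − 18 days = Jun 10, 1998.
The grapes are crushed: Jun 10, 1998 − 22 days = May 19, 1998.

May 19, 1998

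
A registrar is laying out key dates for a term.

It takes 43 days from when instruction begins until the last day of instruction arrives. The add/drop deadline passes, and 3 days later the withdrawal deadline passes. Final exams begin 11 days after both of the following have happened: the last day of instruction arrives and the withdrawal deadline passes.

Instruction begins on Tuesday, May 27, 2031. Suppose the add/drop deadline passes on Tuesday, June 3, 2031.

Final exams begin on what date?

Instruction begins: May 27, 2031.
The last day of instruction arrives: May 27, 2031 + 43 days = Jul 9, 2031.
The add/drop deadline passes: Jun 3, 2031.
The withdrawal deadline passes: Jun 3, 2031 + 3 days = Jun 6, 2031.
Both prerequisites met — the last day of instruction arrives (Jul 9, 2031), the withdrawal deadline passes (Jun 6, 2031); the later is Jul 9, 2031.
Final exams begin: Jul 9, 2031 + 11 days = Jul 20, 2031.

Sunday, July 20, 2031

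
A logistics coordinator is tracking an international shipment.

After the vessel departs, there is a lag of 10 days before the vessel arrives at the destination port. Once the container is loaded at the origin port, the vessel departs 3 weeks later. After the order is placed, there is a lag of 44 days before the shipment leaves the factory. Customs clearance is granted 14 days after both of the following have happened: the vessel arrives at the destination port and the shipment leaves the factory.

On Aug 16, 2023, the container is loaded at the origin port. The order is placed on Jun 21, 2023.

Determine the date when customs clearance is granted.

The container is loaded at the origin port: Aug 16, 2023.
The vessel departs: Aug 16, 2023 + 3 weeks = Sep 6, 2023.
The vessel arrives at the destination port: Sep 6, 2023 + 10 days = Sep 16, 2023.
The order is placed: Jun 21, 2023.
The shipment leaves the factory: Jun 21, 2023 + 44 days = Aug 4, 2023.
Both prerequisites met — the vessel arrives at the destination port (Sep 16, 2023), the shipment leaves the factory (Aug 4, 2023); the later is Sep 16, 2023.
Customs clearance is granted: Sep 16, 2023 + 14 days = Sep 30, 2023.

Sep 30, 2023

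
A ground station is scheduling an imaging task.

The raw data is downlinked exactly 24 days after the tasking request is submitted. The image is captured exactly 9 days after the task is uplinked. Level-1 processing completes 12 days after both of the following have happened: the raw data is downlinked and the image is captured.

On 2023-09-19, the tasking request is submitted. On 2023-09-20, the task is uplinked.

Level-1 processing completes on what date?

The tasking request is submitted: Sep 19, 2023.
The raw data is downlinked: Sep 19, 2023 + 24 days = Oct 13, 2023.
The task is uplinked: Sep 20, 2023.
The image is captured: Sep 20, 2023 + 9 days = Sep 29, 2023.
Both prerequisites met — the raw data is downlinked (Oct 13, 2023), the image is captured (Sep 29, 2023); the later is Oct 13, 2023.
Level-1 processing completes: Oct 13, 2023 + 12 days = Oct 25, 2023.

2023-10-25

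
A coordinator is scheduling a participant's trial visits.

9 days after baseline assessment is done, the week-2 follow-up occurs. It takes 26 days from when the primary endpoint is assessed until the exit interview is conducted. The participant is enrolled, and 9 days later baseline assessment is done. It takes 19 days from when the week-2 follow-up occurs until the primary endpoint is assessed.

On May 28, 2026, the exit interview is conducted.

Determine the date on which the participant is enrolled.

March 26, 2026

The exit interview is conducted: May 28, 2026.
The primary endpoint is assessed: May 28, 2026 − 26 days = May 2, 2026.
The week-2 follow-up occurs: May 2, 2026 − 19 days = Apr 13, 2026.
Baseline assessment is done: Apr 13, 2026 − 9 days = Apr 4, 2026.
The participant is enrolled: Apr 4, 2026 − 9 days = Mar 26, 2026.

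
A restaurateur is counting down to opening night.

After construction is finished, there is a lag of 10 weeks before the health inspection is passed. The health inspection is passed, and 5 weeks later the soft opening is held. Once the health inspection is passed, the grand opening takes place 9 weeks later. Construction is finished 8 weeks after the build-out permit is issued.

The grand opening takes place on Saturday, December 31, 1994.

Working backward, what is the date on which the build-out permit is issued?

The grand opening takes place: Dec 31, 1994.
The health inspection is passed: Dec 31, 1994 − 9 weeks = Oct 29, 1994.
Construction is finished: Oct 29, 1994 − 10 weeks = Aug 20, 1994.
The build-out permit is issued: Aug 20, 1994 − 8 weeks = Jun 25, 1994.

Saturday, June 25, 1994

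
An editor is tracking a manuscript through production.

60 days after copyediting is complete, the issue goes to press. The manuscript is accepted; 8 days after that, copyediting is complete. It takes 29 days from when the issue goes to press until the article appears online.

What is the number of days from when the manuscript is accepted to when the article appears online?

97 days

Causal path: the manuscript is accepted → copyediting is complete → the issue goes to press → the article appears online.
Total delay along the path: 8 + 60 + 29 = 97 days.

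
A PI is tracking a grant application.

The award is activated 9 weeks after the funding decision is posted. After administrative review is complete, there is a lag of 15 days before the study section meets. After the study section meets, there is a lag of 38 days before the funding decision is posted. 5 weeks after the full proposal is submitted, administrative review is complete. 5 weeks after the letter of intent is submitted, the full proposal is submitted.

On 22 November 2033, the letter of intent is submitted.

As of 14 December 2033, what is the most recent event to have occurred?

The letter of intent is submitted: Nov 22, 2033.
The full proposal is submitted: Nov 22, 2033 + 5 weeks = Dec 27, 2033.
Administrative review is complete: Dec 27, 2033 + 5 weeks = Jan 31, 2034.
The study section meets: Jan 31, 2034 + 15 days = Feb 15, 2034.
The funding decision is posted: Feb 15, 2034 + 38 days = Mar 25, 2034.
The award is activated: Mar 25, 2034 + 9 weeks = May 27, 2034.
Dec 14, 2033 falls between when the letter of intent is submitted (Nov 22, 2033) and when the full proposal is submitted (Dec 27, 2033).

The letter of intent is submitted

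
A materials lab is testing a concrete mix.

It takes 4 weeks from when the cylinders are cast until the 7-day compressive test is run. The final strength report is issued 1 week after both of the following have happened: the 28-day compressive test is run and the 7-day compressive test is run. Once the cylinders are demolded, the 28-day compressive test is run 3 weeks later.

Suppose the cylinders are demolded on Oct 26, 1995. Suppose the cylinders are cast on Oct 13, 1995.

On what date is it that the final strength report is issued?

Nov 23, 1995

The cylinders are demolded: Oct 26, 1995.
The 28-day compressive test is run: Oct 26, 1995 + 3 weeks = Nov 16, 1995.
The cylinders are cast: Oct 13, 1995.
The 7-day compressive test is run: Oct 13, 1995 + 4 weeks = Nov 10, 1995.
Both prerequisites met — the 28-day compressive test is run (Nov 16, 1995), the 7-day compressive test is run (Nov 10, 1995); the later is Nov 16, 1995.
The final strength report is issued: Nov 16, 1995 + 1 week = Nov 23, 1995.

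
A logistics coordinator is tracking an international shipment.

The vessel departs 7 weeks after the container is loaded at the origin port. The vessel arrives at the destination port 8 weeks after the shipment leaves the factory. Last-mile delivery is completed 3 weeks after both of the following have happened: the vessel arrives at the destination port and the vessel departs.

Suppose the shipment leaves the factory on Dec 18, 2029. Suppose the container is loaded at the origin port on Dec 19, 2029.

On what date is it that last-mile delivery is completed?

Mar 5, 2030

The shipment leaves the factory: Dec 18, 2029.
The vessel arrives at the destination port: Dec 18, 2029 + 8 weeks = Feb 12, 2030.
The container is loaded at the origin port: Dec 19, 2029.
The vessel departs: Dec 19, 2029 + 7 weeks = Feb 6, 2030.
Both prerequisites met — the vessel arrives at the destination port (Feb 12, 2030), the vessel departs (Feb 6, 2030); the later is Feb 12, 2030.
Last-mile delivery is completed: Feb 12, 2030 + 3 weeks = Mar 5, 2030.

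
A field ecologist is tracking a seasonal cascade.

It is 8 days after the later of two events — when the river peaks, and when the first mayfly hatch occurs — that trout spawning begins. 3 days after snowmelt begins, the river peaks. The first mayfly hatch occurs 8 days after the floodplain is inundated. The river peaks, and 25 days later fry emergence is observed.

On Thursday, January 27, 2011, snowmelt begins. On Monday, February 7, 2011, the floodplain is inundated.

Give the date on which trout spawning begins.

Wednesday, February 23, 2011

Snowmelt begins: Jan 27, 2011.
The river peaks: Jan 27, 2011 + 3 days = Jan 30, 2011.
The floodplain is inundated: Feb 7, 2011.
The first mayfly hatch occurs: Feb 7, 2011 + 8 days = Feb 15, 2011.
Both prerequisites met — the river peaks (Jan 30, 2011), the first mayfly hatch occurs (Feb 15, 2011); the later is Feb 15, 2011.
Trout spawning begins: Feb 15, 2011 + 8 days = Feb 23, 2011.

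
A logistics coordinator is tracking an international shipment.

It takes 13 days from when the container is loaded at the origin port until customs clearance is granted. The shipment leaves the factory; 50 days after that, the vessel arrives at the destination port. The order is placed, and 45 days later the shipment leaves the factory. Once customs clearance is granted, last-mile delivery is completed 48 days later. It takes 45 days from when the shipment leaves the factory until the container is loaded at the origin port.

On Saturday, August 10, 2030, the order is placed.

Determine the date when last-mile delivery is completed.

The order is placed: Aug 10, 2030.
The shipment leaves the factory: Aug 10, 2030 + 45 days = Sep 24, 2030.
The container is loaded at the origin port: Sep 24, 2030 + 45 days = Nov 8, 2030.
Customs clearance is granted: Nov 8, 2030 + 13 days = Nov 21, 2030.
Last-mile delivery is completed: Nov 21, 2030 + 48 days = Jan 8, 2031.

Wednesday, January 8, 2031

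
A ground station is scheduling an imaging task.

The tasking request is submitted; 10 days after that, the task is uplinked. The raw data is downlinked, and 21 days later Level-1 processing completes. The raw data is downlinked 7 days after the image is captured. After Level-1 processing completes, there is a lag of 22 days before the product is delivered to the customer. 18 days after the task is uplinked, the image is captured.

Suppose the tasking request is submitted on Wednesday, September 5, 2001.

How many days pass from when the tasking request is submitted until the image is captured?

Causal path: the tasking request is submitted → the task is uplinked → the image is captured.
Total delay along the path: 10 + 18 = 28 days.

28 days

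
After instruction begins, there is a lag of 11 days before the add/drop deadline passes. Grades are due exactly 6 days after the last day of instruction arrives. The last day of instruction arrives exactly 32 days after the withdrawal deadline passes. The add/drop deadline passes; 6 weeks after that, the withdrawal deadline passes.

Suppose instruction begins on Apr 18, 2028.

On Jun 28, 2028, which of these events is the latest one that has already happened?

Instruction begins: Apr 18, 2028.
The add/drop deadline passes: Apr 18, 2028 + 11 days = Apr 29, 2028.
The withdrawal deadline passes: Apr 29, 2028 + 6 weeks = Jun 10, 2028.
The last day of instruction arrives: Jun 10, 2028 + 32 days = Jul 12, 2028.
Grades are due: Jul 12, 2028 + 6 days = Jul 18, 2028.
Jun 28, 2028 falls between when the withdrawal deadline passes (Jun 10, 2028) and when the last day of instruction arrives (Jul 12, 2028).

The withdrawal deadline passes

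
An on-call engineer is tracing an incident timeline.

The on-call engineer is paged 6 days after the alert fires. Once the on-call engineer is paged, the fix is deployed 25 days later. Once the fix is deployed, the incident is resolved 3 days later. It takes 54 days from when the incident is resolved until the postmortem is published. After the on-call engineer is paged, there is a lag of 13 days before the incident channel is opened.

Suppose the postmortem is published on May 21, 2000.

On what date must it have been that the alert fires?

The postmortem is published: May 21, 2000.
The incident is resolved: May 21, 2000 − 54 days = Mar 28, 2000.
The fix is deployed: Mar 28, 2000 − 3 days = Mar 25, 2000.
The on-call engineer is paged: Mar 25, 2000 − 25 days = Feb 29, 2000.
The alert fires: Feb 29, 2000 − 6 days = Feb 23, 2000.

February 23, 2000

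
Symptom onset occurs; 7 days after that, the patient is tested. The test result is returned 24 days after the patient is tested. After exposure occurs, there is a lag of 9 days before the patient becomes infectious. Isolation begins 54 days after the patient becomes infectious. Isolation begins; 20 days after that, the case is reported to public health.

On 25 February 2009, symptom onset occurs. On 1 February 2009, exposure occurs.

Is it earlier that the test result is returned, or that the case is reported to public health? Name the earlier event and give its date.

Symptom onset occurs: Feb 25, 2009.
The patient is tested: Feb 25, 2009 + 7 days = Mar 4, 2009.
The test result is returned: Mar 4, 2009 + 24 days = Mar 28, 2009.
Exposure occurs: Feb 1, 2009.
The patient becomes infectious: Feb 1, 2009 + 9 days = Feb 10, 2009.
Isolation begins: Feb 10, 2009 + 54 days = Apr 5, 2009.
The case is reported to public health: Apr 5, 2009 + 20 days = Apr 25, 2009.
Comparing: the test result is returned on Mar 28, 2009 vs the case is reported to public health on Apr 25, 2009. Earlier: the test result is returned.

The test result is returned — 28 March 2009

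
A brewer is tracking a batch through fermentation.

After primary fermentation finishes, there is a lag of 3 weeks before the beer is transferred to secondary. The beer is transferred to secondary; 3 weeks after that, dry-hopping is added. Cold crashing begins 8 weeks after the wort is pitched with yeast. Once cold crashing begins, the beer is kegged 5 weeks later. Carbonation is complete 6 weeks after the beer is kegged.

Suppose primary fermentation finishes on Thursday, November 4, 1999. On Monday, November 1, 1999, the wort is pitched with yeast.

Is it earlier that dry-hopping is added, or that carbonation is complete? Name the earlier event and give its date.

Dry-hopping is added — Thursday, December 16, 1999

Primary fermentation finishes: Nov 4, 1999.
The beer is transferred to secondary: Nov 4, 1999 + 3 weeks = Nov 25, 1999.
Dry-hopping is added: Nov 25, 1999 + 3 weeks = Dec 16, 1999.
The wort is pitched with yeast: Nov 1, 1999.
Cold crashing begins: Nov 1, 1999 + 8 weeks = Dec 27, 1999.
The beer is kegged: Dec 27, 1999 + 5 weeks = Jan 31, 2000.
Carbonation is complete: Jan 31, 2000 + 6 weeks = Mar 13, 2000.
Comparing: dry-hopping is added on Dec 16, 1999 vs carbonation is complete on Mar 13, 2000. Earlier: dry-hopping is added.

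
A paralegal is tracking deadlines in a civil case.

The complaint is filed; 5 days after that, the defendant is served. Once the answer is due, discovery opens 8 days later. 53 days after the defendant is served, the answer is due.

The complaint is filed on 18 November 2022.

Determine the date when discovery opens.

23 January 2023

The complaint is filed: Nov 18, 2022.
The defendant is served: Nov 18, 2022 + 5 days = Nov 23, 2022.
The answer is due: Nov 23, 2022 + 53 days = Jan 15, 2023.
Discovery opens: Jan 15, 2023 + 8 days = Jan 23, 2023.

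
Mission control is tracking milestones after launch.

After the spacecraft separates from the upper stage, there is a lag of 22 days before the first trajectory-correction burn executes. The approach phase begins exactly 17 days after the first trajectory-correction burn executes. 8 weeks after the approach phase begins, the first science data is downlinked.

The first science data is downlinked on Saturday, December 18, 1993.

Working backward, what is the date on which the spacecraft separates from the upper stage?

The first science data is downlinked: Dec 18, 1993.
The approach phase begins: Dec 18, 1993 − 8 weeks = Oct 23, 1993.
The first trajectory-correction burn executes: Oct 23, 1993 − 17 days = Oct 6, 1993.
The spacecraft separates from the upper stage: Oct 6, 1993 − 22 days = Sep 14, 1993.

Tuesday, September 14, 1993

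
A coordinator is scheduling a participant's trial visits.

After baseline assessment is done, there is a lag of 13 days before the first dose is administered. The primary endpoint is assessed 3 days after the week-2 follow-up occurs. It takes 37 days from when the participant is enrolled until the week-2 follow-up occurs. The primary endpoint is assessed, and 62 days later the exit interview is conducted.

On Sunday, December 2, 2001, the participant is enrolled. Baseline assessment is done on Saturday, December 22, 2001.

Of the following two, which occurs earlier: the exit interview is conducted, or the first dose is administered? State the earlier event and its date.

The participant is enrolled: Dec 2, 2001.
The week-2 follow-up occurs: Dec 2, 2001 + 37 days = Jan 8, 2002.
The primary endpoint is assessed: Jan 8, 2002 + 3 days = Jan 11, 2002.
The exit interview is conducted: Jan 11, 2002 + 62 days = Mar 14, 2002.
Baseline assessment is done: Dec 22, 2001.
The first dose is administered: Dec 22, 2001 + 13 days = Jan 4, 2002.
Comparing: the exit interview is conducted on Mar 14, 2002 vs the first dose is administered on Jan 4, 2002. Earlier: the first dose is administered.

The first dose is administered — Friday, January 4, 2002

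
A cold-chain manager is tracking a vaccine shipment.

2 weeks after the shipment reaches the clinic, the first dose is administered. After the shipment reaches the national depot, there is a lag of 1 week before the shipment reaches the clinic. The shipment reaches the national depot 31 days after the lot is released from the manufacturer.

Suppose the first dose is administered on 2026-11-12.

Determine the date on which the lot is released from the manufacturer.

2026-09-21

The first dose is administered: Nov 12, 2026.
The shipment reaches the clinic: Nov 12, 2026 − 2 weeks = Oct 29, 2026.
The shipment reaches the national depot: Oct 29, 2026 − 1 week = Oct 22, 2026.
The lot is released from the manufacturer: Oct 22, 2026 − 31 days = Sep 21, 2026.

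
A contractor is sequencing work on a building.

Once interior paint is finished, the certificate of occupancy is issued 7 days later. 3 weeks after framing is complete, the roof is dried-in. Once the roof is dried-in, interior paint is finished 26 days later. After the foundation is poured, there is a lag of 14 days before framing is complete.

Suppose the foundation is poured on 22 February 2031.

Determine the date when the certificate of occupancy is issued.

The foundation is poured: Feb 22, 2031.
Framing is complete: Feb 22, 2031 + 14 days = Mar 8, 2031.
The roof is dried-in: Mar 8, 2031 + 3 weeks = Mar 29, 2031.
Interior paint is finished: Mar 29, 2031 + 26 days = Apr 24, 2031.
The certificate of occupancy is issued: Apr 24, 2031 + 7 days = May 1, 2031.

1 May 2031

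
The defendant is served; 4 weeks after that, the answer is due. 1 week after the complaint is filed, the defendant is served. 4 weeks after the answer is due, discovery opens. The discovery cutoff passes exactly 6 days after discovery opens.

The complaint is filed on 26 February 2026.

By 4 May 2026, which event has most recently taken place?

Discovery opens

The complaint is filed: Feb 26, 2026.
The defendant is served: Feb 26, 2026 + 1 week = Mar 5, 2026.
The answer is due: Mar 5, 2026 + 4 weeks = Apr 2, 2026.
Discovery opens: Apr 2, 2026 + 4 weeks = Apr 30, 2026.
The discovery cutoff passes: Apr 30, 2026 + 6 days = May 6, 2026.
May 4, 2026 falls between when discovery opens (Apr 30, 2026) and when the discovery cutoff passes (May 6, 2026).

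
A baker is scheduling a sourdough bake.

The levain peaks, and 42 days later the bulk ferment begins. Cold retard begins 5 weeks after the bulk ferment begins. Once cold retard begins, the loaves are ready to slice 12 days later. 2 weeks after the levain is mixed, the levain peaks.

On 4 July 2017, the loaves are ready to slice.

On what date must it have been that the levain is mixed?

23 March 2017

The loaves are ready to slice: Jul 4, 2017.
Cold retard begins: Jul 4, 2017 − 12 days = Jun 22, 2017.
The bulk ferment begins: Jun 22, 2017 − 5 weeks = May 18, 2017.
The levain peaks: May 18, 2017 − 42 days = Apr 6, 2017.
The levain is mixed: Apr 6, 2017 − 2 weeks = Mar 23, 2017.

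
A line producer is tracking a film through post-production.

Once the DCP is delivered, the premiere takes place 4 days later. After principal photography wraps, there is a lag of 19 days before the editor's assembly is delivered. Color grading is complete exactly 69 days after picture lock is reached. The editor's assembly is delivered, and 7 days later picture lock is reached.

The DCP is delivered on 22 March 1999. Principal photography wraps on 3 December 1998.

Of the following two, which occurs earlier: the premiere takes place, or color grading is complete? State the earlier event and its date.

The DCP is delivered: Mar 22, 1999.
The premiere takes place: Mar 22, 1999 + 4 days = Mar 26, 1999.
Principal photography wraps: Dec 3, 1998.
The editor's assembly is delivered: Dec 3, 1998 + 19 days = Dec 22, 1998.
Picture lock is reached: Dec 22, 1998 + 7 days = Dec 29, 1998.
Color grading is complete: Dec 29, 1998 + 69 days = Mar 8, 1999.
Comparing: the premiere takes place on Mar 26, 1999 vs color grading is complete on Mar 8, 1999. Earlier: color grading is complete.

Color grading is complete — 8 March 1999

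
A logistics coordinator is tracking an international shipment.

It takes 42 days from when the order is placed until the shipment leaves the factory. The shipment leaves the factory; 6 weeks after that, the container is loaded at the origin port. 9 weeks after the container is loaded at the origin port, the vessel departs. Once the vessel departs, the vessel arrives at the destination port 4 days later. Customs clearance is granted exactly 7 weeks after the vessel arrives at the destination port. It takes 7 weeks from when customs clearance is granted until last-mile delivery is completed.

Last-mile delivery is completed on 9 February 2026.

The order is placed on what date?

Last-mile delivery is completed: Feb 9, 2026.
Customs clearance is granted: Feb 9, 2026 − 7 weeks = Dec 22, 2025.
The vessel arrives at the destination port: Dec 22, 2025 − 7 weeks = Nov 3, 2025.
The vessel departs: Nov 3, 2025 − 4 days = Oct 30, 2025.
The container is loaded at the origin port: Oct 30, 2025 − 9 weeks = Aug 28, 2025.
The shipment leaves the factory: Aug 28, 2025 − 6 weeks = Jul 17, 2025.
The order is placed: Jul 17, 2025 − 42 days = Jun 5, 2025.

5 June 2025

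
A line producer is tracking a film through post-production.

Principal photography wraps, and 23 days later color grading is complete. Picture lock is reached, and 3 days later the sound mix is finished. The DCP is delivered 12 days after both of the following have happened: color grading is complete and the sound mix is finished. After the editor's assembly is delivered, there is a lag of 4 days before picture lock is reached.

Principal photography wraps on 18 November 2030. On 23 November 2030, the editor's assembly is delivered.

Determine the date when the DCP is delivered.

Principal photography wraps: Nov 18, 2030.
Color grading is complete: Nov 18, 2030 + 23 days = Dec 11, 2030.
The editor's assembly is delivered: Nov 23, 2030.
Picture lock is reached: Nov 23, 2030 + 4 days = Nov 27, 2030.
The sound mix is finished: Nov 27, 2030 + 3 days = Nov 30, 2030.
Both prerequisites met — color grading is complete (Dec 11, 2030), the sound mix is finished (Nov 30, 2030); the later is Dec 11, 2030.
The DCP is delivered: Dec 11, 2030 + 12 days = Dec 23, 2030.

23 December 2030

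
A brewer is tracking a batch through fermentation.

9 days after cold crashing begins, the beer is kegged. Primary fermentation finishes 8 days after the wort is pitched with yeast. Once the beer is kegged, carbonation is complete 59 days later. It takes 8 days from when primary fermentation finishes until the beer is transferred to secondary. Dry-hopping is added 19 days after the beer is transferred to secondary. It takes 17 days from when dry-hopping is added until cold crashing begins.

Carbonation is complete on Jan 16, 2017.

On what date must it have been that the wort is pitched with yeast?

Carbonation is complete: Jan 16, 2017.
The beer is kegged: Jan 16, 2017 − 59 days = Nov 18, 2016.
Cold crashing begins: Nov 18, 2016 − 9 days = Nov 9, 2016.
Dry-hopping is added: Nov 9, 2016 − 17 days = Oct 23, 2016.
The beer is transferred to secondary: Oct 23, 2016 − 19 days = Oct 4, 2016.
Primary fermentation finishes: Oct 4, 2016 − 8 days = Sep 26, 2016.
The wort is pitched with yeast: Sep 26, 2016 − 8 days = Sep 18, 2016.

Sep 18, 2016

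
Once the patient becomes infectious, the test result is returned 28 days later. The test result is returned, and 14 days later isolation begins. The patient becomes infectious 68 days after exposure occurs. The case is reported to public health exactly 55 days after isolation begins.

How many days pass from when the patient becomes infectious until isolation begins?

Causal path: the patient becomes infectious → the test result is returned → isolation begins.
Total delay along the path: 28 + 14 = 42 days.

42 days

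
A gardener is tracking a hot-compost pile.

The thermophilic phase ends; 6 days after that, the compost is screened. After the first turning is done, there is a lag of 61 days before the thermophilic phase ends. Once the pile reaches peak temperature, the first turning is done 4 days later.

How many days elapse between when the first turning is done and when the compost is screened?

Causal path: the first turning is done → the thermophilic phase ends → the compost is screened.
Total delay along the path: 61 + 6 = 67 days.

67 days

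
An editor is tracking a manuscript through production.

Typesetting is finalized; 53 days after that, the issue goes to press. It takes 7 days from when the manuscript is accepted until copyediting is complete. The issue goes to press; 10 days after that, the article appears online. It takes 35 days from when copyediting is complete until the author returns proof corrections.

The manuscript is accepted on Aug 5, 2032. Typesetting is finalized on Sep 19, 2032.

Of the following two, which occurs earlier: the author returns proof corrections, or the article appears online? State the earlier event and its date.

The manuscript is accepted: Aug 5, 2032.
Copyediting is complete: Aug 5, 2032 + 7 days = Aug 12, 2032.
The author returns proof corrections: Aug 12, 2032 + 35 days = Sep 16, 2032.
Typesetting is finalized: Sep 19, 2032.
The issue goes to press: Sep 19, 2032 + 53 days = Nov 11, 2032.
The article appears online: Nov 11, 2032 + 10 days = Nov 21, 2032.
Comparing: the author returns proof corrections on Sep 16, 2032 vs the article appears online on Nov 21, 2032. Earlier: the author returns proof corrections.

The author returns proof corrections — Sep 16, 2032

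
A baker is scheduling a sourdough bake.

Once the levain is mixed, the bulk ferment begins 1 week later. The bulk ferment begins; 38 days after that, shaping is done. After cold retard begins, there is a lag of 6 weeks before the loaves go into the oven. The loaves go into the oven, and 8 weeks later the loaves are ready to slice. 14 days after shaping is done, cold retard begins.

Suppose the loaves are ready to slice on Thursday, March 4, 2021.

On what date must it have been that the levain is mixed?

The loaves are ready to slice: Mar 4, 2021.
The loaves go into the oven: Mar 4, 2021 − 8 weeks = Jan 7, 2021.
Cold retard begins: Jan 7, 2021 − 6 weeks = Nov 26, 2020.
Shaping is done: Nov 26, 2020 − 14 days = Nov 12, 2020.
The bulk ferment begins: Nov 12, 2020 − 38 days = Oct 5, 2020.
The levain is mixed: Oct 5, 2020 − 1 week = Sep 28, 2020.

Monday, September 28, 2020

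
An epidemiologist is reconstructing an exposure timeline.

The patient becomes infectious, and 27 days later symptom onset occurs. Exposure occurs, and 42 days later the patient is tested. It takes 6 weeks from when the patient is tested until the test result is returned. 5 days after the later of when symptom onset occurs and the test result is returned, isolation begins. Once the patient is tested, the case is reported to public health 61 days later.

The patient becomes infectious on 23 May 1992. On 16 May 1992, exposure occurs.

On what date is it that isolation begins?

13 August 1992

The patient becomes infectious: May 23, 1992.
Symptom onset occurs: May 23, 1992 + 27 days = Jun 19, 1992.
Exposure occurs: May 16, 1992.
The patient is tested: May 16, 1992 + 42 days = Jun 27, 1992.
The test result is returned: Jun 27, 1992 + 6 weeks = Aug 8, 1992.
Both prerequisites met — symptom onset occurs (Jun 19, 1992), the test result is returned (Aug 8, 1992); the later is Aug 8, 1992.
Isolation begins: Aug 8, 1992 + 5 days = Aug 13, 1992.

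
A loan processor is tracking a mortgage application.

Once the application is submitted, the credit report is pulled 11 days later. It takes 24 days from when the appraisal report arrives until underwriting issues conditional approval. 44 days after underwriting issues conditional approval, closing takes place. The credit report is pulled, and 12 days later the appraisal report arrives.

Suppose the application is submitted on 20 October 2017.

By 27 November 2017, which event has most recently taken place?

The application is submitted: Oct 20, 2017.
The credit report is pulled: Oct 20, 2017 + 11 days = Oct 31, 2017.
The appraisal report arrives: Oct 31, 2017 + 12 days = Nov 12, 2017.
Underwriting issues conditional approval: Nov 12, 2017 + 24 days = Dec 6, 2017.
Closing takes place: Dec 6, 2017 + 44 days = Jan 19, 2018.
Nov 27, 2017 falls between when the appraisal report arrives (Nov 12, 2017) and when underwriting issues conditional approval (Dec 6, 2017).

The appraisal report arrives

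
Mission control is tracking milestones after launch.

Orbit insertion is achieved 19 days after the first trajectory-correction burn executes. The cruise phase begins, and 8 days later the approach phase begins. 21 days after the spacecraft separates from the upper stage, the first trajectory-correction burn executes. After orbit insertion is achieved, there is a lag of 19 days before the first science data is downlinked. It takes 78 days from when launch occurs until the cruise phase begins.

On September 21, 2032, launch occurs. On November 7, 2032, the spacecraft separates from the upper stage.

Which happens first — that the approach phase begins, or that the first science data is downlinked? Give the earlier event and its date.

The approach phase begins — December 16, 2032

Launch occurs: Sep 21, 2032.
The cruise phase begins: Sep 21, 2032 + 78 days = Dec 8, 2032.
The approach phase begins: Dec 8, 2032 + 8 days = Dec 16, 2032.
The spacecraft separates from the upper stage: Nov 7, 2032.
The first trajectory-correction burn executes: Nov 7, 2032 + 21 days = Nov 28, 2032.
Orbit insertion is achieved: Nov 28, 2032 + 19 days = Dec 17, 2032.
The first science data is downlinked: Dec 17, 2032 + 19 days = Jan 5, 2033.
Comparing: the approach phase begins on Dec 16, 2032 vs the first science data is downlinked on Jan 5, 2033. Earlier: the approach phase begins.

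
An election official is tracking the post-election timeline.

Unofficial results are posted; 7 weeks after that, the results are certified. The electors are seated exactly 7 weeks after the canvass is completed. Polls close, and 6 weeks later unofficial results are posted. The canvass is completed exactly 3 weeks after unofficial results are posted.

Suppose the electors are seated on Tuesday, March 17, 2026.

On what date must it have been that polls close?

Tuesday, November 25, 2025

The electors are seated: Mar 17, 2026.
The canvass is completed: Mar 17, 2026 − 7 weeks = Jan 27, 2026.
Unofficial results are posted: Jan 27, 2026 − 3 weeks = Jan 6, 2026.
Polls close: Jan 6, 2026 − 6 weeks = Nov 25, 2025.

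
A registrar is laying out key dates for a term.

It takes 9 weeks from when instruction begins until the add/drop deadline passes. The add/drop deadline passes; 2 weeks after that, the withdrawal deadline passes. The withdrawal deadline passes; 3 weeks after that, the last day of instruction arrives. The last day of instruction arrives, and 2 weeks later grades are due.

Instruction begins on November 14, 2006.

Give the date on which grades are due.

Instruction begins: Nov 14, 2006.
The add/drop deadline passes: Nov 14, 2006 + 9 weeks = Jan 16, 2007.
The withdrawal deadline passes: Jan 16, 2007 + 2 weeks = Jan 30, 2007.
The last day of instruction arrives: Jan 30, 2007 + 3 weeks = Feb 20, 2007.
Grades are due: Feb 20, 2007 + 2 weeks = Mar 6, 2007.

March 6, 2007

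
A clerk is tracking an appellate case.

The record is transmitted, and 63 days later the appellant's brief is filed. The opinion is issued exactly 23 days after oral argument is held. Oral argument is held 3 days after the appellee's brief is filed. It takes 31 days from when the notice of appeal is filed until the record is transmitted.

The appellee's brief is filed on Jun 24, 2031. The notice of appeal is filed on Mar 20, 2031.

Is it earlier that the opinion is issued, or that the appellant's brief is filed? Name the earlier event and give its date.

The appellee's brief is filed: Jun 24, 2031.
Oral argument is held: Jun 24, 2031 + 3 days = Jun 27, 2031.
The opinion is issued: Jun 27, 2031 + 23 days = Jul 20, 2031.
The notice of appeal is filed: Mar 20, 2031.
The record is transmitted: Mar 20, 2031 + 31 days = Apr 20, 2031.
The appellant's brief is filed: Apr 20, 2031 + 63 days = Jun 22, 2031.
Comparing: the opinion is issued on Jul 20, 2031 vs the appellant's brief is filed on Jun 22, 2031. Earlier: the appellant's brief is filed.

The appellant's brief is filed — Jun 22, 2031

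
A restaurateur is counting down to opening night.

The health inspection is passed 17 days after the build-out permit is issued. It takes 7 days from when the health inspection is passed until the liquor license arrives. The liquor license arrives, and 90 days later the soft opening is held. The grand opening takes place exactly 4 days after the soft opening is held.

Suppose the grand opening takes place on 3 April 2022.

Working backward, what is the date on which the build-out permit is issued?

The grand opening takes place: Apr 3, 2022.
The soft opening is held: Apr 3, 2022 − 4 days = Mar 30, 2022.
The liquor license arrives: Mar 30, 2022 − 90 days = Dec 30, 2021.
The health inspection is passed: Dec 30, 2021 − 7 days = Dec 23, 2021.
The build-out permit is issued: Dec 23, 2021 − 17 days = Dec 6, 2021.

6 December 2021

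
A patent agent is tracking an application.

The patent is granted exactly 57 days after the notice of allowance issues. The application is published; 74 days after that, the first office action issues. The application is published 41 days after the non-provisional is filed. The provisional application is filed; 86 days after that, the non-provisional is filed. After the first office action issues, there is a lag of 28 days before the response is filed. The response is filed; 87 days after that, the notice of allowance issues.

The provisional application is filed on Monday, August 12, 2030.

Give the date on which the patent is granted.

The provisional application is filed: Aug 12, 2030.
The non-provisional is filed: Aug 12, 2030 + 86 days = Nov 6, 2030.
The application is published: Nov 6, 2030 + 41 days = Dec 17, 2030.
The first office action issues: Dec 17, 2030 + 74 days = Mar 1, 2031.
The response is filed: Mar 1, 2031 + 28 days = Mar 29, 2031.
The notice of allowance issues: Mar 29, 2031 + 87 days = Jun 24, 2031.
The patent is granted: Jun 24, 2031 + 57 days = Aug 20, 2031.

Wednesday, August 20, 2031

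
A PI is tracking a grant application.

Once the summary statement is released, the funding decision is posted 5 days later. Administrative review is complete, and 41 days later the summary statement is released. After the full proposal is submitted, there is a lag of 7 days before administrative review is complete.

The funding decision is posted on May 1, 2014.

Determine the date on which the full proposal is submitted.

Mar 9, 2014

The funding decision is posted: May 1, 2014.
The summary statement is released: May 1, 2014 − 5 days = Apr 26, 2014.
Administrative review is complete: Apr 26, 2014 − 41 days = Mar 16, 2014.
The full proposal is submitted: Mar 16, 2014 − 7 days = Mar 9, 2014.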